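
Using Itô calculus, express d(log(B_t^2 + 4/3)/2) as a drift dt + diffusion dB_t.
d(log(B_t^2 + 4/3)/2) = (3*(4 - 3*B_t^2)/(2*(3*B_t^2 + 4)^2)) dt + (3*B_t/(3*B_t^2 + 4)) dB_t

Itô's formula for f(B_t) gives d f(B_t) = f'(B_t) dB_t + (1/2) f''(B_t) dt. Compute derivatives of f(x) = log(x^2 + 4/3)/2:
  f'(x)  = 3*x/(3*x^2 + 4)
  f''(x) = 3*(4 - 3*x^2)/(3*x^2 + 4)^2
Substitute x = B_t and multiply the f'' term by 1/2:
  drift     = (1/2) * (3*(4 - 3*x^2)/(3*x^2 + 4)^2) evaluated at B_t = 3*(4 - 3*B_t^2)/(2*(3*B_t^2 + 4)^2)
  diffusion = (3*x/(3*x^2 + 4)) evaluated at B_t = 3*B_t/(3*B_t^2 + 4)
Therefore d(log(B_t^2 + 4/3)/2) = (3*(4 - 3*B_t^2)/(2*(3*B_t^2 + 4)^2)) dt + (3*B_t/(3*B_t^2 + 4)) dB_t.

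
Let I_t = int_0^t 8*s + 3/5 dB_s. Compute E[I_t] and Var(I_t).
E[I_t] = 0; Var(I_t) = t*(1600*t^2 + 360*t + 27)/75

The Itô integral of a deterministic integrand f(s) has mean 0 because each increment f(s) * (B_{s+ds} - B_s) has mean 0. By the Itô isometry:
  Var( int_0^t f(s) dB_s ) = E[ (int_0^t f(s) dB_s)^2 ] = int_0^t f(s)^2 ds.
Here f(s) = 8*s + 3/5, so f(s)^2 = (40*s + 3)^2/25. Integrate:
  int_0^t ((40*s + 3)^2/25) ds = t*(1600*t^2 + 360*t + 27)/75.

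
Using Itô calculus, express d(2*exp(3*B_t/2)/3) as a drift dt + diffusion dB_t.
d(2*exp(3*B_t/2)/3) = (3*exp(3*B_t/2)/4) dt + (exp(3*B_t/2)) dB_t

Itô's formula for f(B_t) gives d f(B_t) = f'(B_t) dB_t + (1/2) f''(B_t) dt. Compute derivatives of f(x) = 2*exp(3*x/2)/3:
  f'(x)  = exp(3*x/2)
  f''(x) = 3*exp(3*x/2)/2
Substitute x = B_t and multiply the f'' term by 1/2:
  drift     = (1/2) * (3*exp(3*x/2)/2) evaluated at B_t = 3*exp(3*B_t/2)/4
  diffusion = (exp(3*x/2)) evaluated at B_t = exp(3*B_t/2)
Therefore d(2*exp(3*B_t/2)/3) = (3*exp(3*B_t/2)/4) dt + (exp(3*B_t/2)) dB_t.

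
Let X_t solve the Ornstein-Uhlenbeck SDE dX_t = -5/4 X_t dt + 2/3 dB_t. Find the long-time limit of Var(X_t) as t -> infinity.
lim Var(X_t) = 8/45

The OU SDE dX = -theta X dt + sigma dB admits the integrating factor exp(theta t): d(exp(theta t) X_t) = sigma exp(theta t) dB_t. Integrating from 0 to t gives X_t = x_0 * exp(-theta t) + sigma * int_0^t exp(-theta (t-s)) dB_s for any initial x_0. The Itô integral has variance (by the Itô isometry) sigma^2 * int_0^t exp(-2 theta (t - s)) ds = sigma^2 * (1 - exp(-2 theta t)) / (2 theta), independent of x_0.
With theta = 5/4, sigma = 2/3:
  Var(X_t) = (2/3)^2 * (1 - exp(-2*5/4 t)) / (2 * 5/4) = 8/45 - 8*exp(-5*t/2)/45.
As t -> infinity, exp(-2*5/4 t) -> 0, so the stationary variance is sigma^2 / (2 theta) = 8/45.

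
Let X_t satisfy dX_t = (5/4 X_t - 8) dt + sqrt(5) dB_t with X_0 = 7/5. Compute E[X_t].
E[X_t] = 32/5 - 5*exp(5*t/4)

Taking expectations and using E[dB_t] = 0, the mean m(t) = E[X_t] satisfies the ODE m'(t) = a m(t) + b with m(0) = x_0. With a = 5/4, b = -8, x_0 = 7/5, the solution is
  m(t) = x_0 * exp(a t) + (b/a) * (exp(a t) - 1)
       = (7/5) * exp((5/4) t) + ((-8)/(5/4)) * (exp((5/4) t) - 1)
       = 32/5 - 5*exp(5*t/4).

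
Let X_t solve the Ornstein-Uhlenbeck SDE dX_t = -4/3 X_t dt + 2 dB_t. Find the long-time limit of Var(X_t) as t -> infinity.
lim Var(X_t) = 3/2

The OU SDE dX = -theta X dt + sigma dB admits the integrating factor exp(theta t): d(exp(theta t) X_t) = sigma exp(theta t) dB_t. Integrating from 0 to t gives X_t = x_0 * exp(-theta t) + sigma * int_0^t exp(-theta (t-s)) dB_s for any initial x_0. The Itô integral has variance (by the Itô isometry) sigma^2 * int_0^t exp(-2 theta (t - s)) ds = sigma^2 * (1 - exp(-2 theta t)) / (2 theta), independent of x_0.
With theta = 4/3, sigma = 2:
  Var(X_t) = (2)^2 * (1 - exp(-2*4/3 t)) / (2 * 4/3) = 3/2 - 3*exp(-8*t/3)/2.
As t -> infinity, exp(-2*4/3 t) -> 0, so the stationary variance is sigma^2 / (2 theta) = 3/2.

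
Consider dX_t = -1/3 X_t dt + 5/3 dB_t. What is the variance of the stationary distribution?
lim Var(X_t) = 25/6

The OU SDE dX = -theta X dt + sigma dB admits the integrating factor exp(theta t): d(exp(theta t) X_t) = sigma exp(theta t) dB_t. Integrating from 0 to t gives X_t = x_0 * exp(-theta t) + sigma * int_0^t exp(-theta (t-s)) dB_s for any initial x_0. The Itô integral has variance (by the Itô isometry) sigma^2 * int_0^t exp(-2 theta (t - s)) ds = sigma^2 * (1 - exp(-2 theta t)) / (2 theta), independent of x_0.
With theta = 1/3, sigma = 5/3:
  Var(X_t) = (5/3)^2 * (1 - exp(-2*1/3 t)) / (2 * 1/3) = 25/6 - 25*exp(-2*t/3)/6.
As t -> infinity, exp(-2*1/3 t) -> 0, so the stationary variance is sigma^2 / (2 theta) = 25/6.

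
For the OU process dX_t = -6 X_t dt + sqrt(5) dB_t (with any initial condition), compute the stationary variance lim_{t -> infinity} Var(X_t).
lim Var(X_t) = 5/12

The OU SDE dX = -theta X dt + sigma dB admits the integrating factor exp(theta t): d(exp(theta t) X_t) = sigma exp(theta t) dB_t. Integrating from 0 to t gives X_t = x_0 * exp(-theta t) + sigma * int_0^t exp(-theta (t-s)) dB_s for any initial x_0. The Itô integral has variance (by the Itô isometry) sigma^2 * int_0^t exp(-2 theta (t - s)) ds = sigma^2 * (1 - exp(-2 theta t)) / (2 theta), independent of x_0.
With theta = 6, sigma = sqrt(5):
  Var(X_t) = (sqrt(5))^2 * (1 - exp(-2*6 t)) / (2 * 6) = 5/12 - 5*exp(-12*t)/12.
As t -> infinity, exp(-2*6 t) -> 0, so the stationary variance is sigma^2 / (2 theta) = 5/12.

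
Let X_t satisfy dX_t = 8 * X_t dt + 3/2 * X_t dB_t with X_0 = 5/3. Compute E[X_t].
E[X_t] = 5*exp(8*t)/3

For GBM dX = mu X dt + sigma X dB with X_0 = x_0, apply Itô to Y = log X: dY = (mu - sigma^2/2) dt + sigma dB, so Y_t = log(x_0) + (mu - sigma^2/2) t + sigma B_t and hence X_t = x_0 * exp((mu - sigma^2/2) t + sigma B_t).
With mu = 8, sigma = 3/2, x_0 = 5/3, this gives:
  X_t = 5/3 * exp((55/8) * t + (3/2) * B_t).
Since sigma*B_t ~ Normal(0, sigma^2 t), E[exp(sigma*B_t)] = exp(sigma^2 t / 2); so E[X_t] = x_0 * exp((mu - sigma^2/2) t) * exp(sigma^2 t / 2) = x_0 * exp(mu t) = 5*exp(8*t)/3.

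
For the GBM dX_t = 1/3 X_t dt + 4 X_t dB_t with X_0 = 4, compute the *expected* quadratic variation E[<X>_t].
E[<X>_t] = 384*exp(50*t/3)/25 - 384/25

<X>_t = int_0^t (4 * X_s)^2 ds. Taking expectation inside the integral: E[<X>_t] = 4^2 * int_0^t E[X_s^2] ds. For GBM, E[X_s^2] = x_0^2 * exp((2 mu + sigma^2) s). Integrating:
  E[<X>_t] = 4^2 * 4^2 * (exp((2*(1/3) + 4^2) t) - 1) / (2*(1/3) + 4^2)
           = 4^2 * 4^2 * (exp((50/3) t) - 1) / (50/3) = 384*exp(50*t/3)/25 - 384/25.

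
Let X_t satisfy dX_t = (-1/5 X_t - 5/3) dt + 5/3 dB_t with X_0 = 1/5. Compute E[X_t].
E[X_t] = -25/3 + 128*exp(-t/5)/15

Taking expectations and using E[dB_t] = 0, the mean m(t) = E[X_t] satisfies the ODE m'(t) = a m(t) + b with m(0) = x_0. With a = -1/5, b = -5/3, x_0 = 1/5, the solution is
  m(t) = x_0 * exp(a t) + (b/a) * (exp(a t) - 1)
       = (1/5) * exp((-1/5) t) + ((-5/3)/(-1/5)) * (exp((-1/5) t) - 1)
       = -25/3 + 128*exp(-t/5)/15.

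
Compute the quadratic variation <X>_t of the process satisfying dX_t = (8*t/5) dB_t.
<X>_t = 64*t^3/75

For an Itô process dX_t = a(t) dt + b(t) dB_t, the quadratic variation is <X>_t = int_0^t b(s)^2 ds (the drift term does not contribute). Here b(s) = 8*s/5, so
  b(s)^2 = 64*s^2/25.
Integrating from 0 to t:
  <X>_t = int_0^t (64*s^2/25) ds = 64*t^3/75.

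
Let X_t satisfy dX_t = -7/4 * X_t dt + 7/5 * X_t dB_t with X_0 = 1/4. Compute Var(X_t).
Var(X_t) = (exp(49*t/25) - 1)*exp(-7*t/2)/16

For GBM dX = mu X dt + sigma X dB with X_0 = x_0, apply Itô to Y = log X: dY = (mu - sigma^2/2) dt + sigma dB, so Y_t = log(x_0) + (mu - sigma^2/2) t + sigma B_t and hence X_t = x_0 * exp((mu - sigma^2/2) t + sigma B_t).
With mu = -7/4, sigma = 7/5, x_0 = 1/4, this gives:
  X_t = 1/4 * exp((-273/100) * t + (7/5) * B_t).
Since sigma*B_t ~ Normal(0, sigma^2 t), E[exp(sigma*B_t)] = exp(sigma^2 t / 2); so E[X_t] = x_0 * exp((mu - sigma^2/2) t) * exp(sigma^2 t / 2) = x_0 * exp(mu t) = exp(-7*t/4)/4.
Var(X_t) = E[X_t^2] - (E[X_t])^2 = x_0^2 * exp(2 mu t) * (exp(sigma^2 t) - 1) = (exp(49*t/25) - 1)*exp(-7*t/2)/16.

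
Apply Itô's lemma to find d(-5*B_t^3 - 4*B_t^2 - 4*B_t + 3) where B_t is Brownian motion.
d(-5*B_t^3 - 4*B_t^2 - 4*B_t + 3) = (-15*B_t - 4) dt + (-15*B_t^2 - 8*B_t - 4) dB_t

Itô's formula for f(B_t) gives d f(B_t) = f'(B_t) dB_t + (1/2) f''(B_t) dt. Compute derivatives of f(x) = -5*x^3 - 4*x^2 - 4*x + 3:
  f'(x)  = -15*x^2 - 8*x - 4
  f''(x) = -30*x - 8
Substitute x = B_t and multiply the f'' term by 1/2:
  drift     = (1/2) * (-30*x - 8) evaluated at B_t = -15*B_t - 4
  diffusion = (-15*x^2 - 8*x - 4) evaluated at B_t = -15*B_t^2 - 8*B_t - 4
Therefore d(-5*B_t^3 - 4*B_t^2 - 4*B_t + 3) = (-15*B_t - 4) dt + (-15*B_t^2 - 8*B_t - 4) dB_t.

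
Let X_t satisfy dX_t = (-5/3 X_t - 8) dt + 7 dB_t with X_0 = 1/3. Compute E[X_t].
E[X_t] = -24/5 + 77*exp(-5*t/3)/15

Taking expectations and using E[dB_t] = 0, the mean m(t) = E[X_t] satisfies the ODE m'(t) = a m(t) + b with m(0) = x_0. With a = -5/3, b = -8, x_0 = 1/3, the solution is
  m(t) = x_0 * exp(a t) + (b/a) * (exp(a t) - 1)
       = (1/3) * exp((-5/3) t) + ((-8)/(-5/3)) * (exp((-5/3) t) - 1)
       = -24/5 + 77*exp(-5*t/3)/15.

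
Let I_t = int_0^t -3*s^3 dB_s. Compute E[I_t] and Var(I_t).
E[I_t] = 0; Var(I_t) = 9*t^7/7

The Itô integral of a deterministic integrand f(s) has mean 0 because each increment f(s) * (B_{s+ds} - B_s) has mean 0. By the Itô isometry:
  Var( int_0^t f(s) dB_s ) = E[ (int_0^t f(s) dB_s)^2 ] = int_0^t f(s)^2 ds.
Here f(s) = -3*s^3, so f(s)^2 = 9*s^6. Integrate:
  int_0^t (9*s^6) ds = 9*t^7/7.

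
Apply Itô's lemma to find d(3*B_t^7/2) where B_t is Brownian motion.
d(3*B_t^7/2) = (63*B_t^5/2) dt + (21*B_t^6/2) dB_t

Itô's formula for f(B_t) gives d f(B_t) = f'(B_t) dB_t + (1/2) f''(B_t) dt. Compute derivatives of f(x) = 3*x^7/2:
  f'(x)  = 21*x^6/2
  f''(x) = 63*x^5
Substitute x = B_t and multiply the f'' term by 1/2:
  drift     = (1/2) * (63*x^5) evaluated at B_t = 63*B_t^5/2
  diffusion = (21*x^6/2) evaluated at B_t = 21*B_t^6/2
Therefore d(3*B_t^7/2) = (63*B_t^5/2) dt + (21*B_t^6/2) dB_t.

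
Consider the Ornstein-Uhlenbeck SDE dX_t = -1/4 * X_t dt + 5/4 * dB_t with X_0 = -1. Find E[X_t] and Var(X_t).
E[X_t] = -exp(-t/4); Var(X_t) = 25/8 - 25*exp(-t/2)/8

The OU SDE dX = -theta X dt + sigma dB admits the integrating factor exp(theta t): d(exp(theta t) X_t) = sigma exp(theta t) dB_t. Integrating from 0 to t:
  X_t = x_0 * exp(-theta t) + sigma * int_0^t exp(-theta (t-s)) dB_s.
The Itô integral has mean 0 and (by the Itô isometry) variance sigma^2 * int_0^t exp(-2 theta (t - s)) ds = sigma^2 * (1 - exp(-2 theta t)) / (2 theta).
With theta = 1/4, sigma = 5/4, x_0 = -1:
  E[X_t] = -1 * exp(-1/4 t) = -exp(-t/4)
  Var(X_t) = (5/4)^2 * (1 - exp(-2*1/4 t)) / (2 * 1/4) = 25/8 - 25*exp(-t/2)/8.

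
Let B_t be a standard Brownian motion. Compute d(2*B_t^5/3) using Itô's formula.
d(2*B_t^5/3) = (20*B_t^3/3) dt + (10*B_t^4/3) dB_t

Itô's formula for f(B_t) gives d f(B_t) = f'(B_t) dB_t + (1/2) f''(B_t) dt. Compute derivatives of f(x) = 2*x^5/3:
  f'(x)  = 10*x^4/3
  f''(x) = 40*x^3/3
Substitute x = B_t and multiply the f'' term by 1/2:
  drift     = (1/2) * (40*x^3/3) evaluated at B_t = 20*B_t^3/3
  diffusion = (10*x^4/3) evaluated at B_t = 10*B_t^4/3
Therefore d(2*B_t^5/3) = (20*B_t^3/3) dt + (10*B_t^4/3) dB_t.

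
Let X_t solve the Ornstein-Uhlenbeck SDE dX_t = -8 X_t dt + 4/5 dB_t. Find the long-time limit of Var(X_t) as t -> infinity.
lim Var(X_t) = 1/25

The OU SDE dX = -theta X dt + sigma dB admits the integrating factor exp(theta t): d(exp(theta t) X_t) = sigma exp(theta t) dB_t. Integrating from 0 to t gives X_t = x_0 * exp(-theta t) + sigma * int_0^t exp(-theta (t-s)) dB_s for any initial x_0. The Itô integral has variance (by the Itô isometry) sigma^2 * int_0^t exp(-2 theta (t - s)) ds = sigma^2 * (1 - exp(-2 theta t)) / (2 theta), independent of x_0.
With theta = 8, sigma = 4/5:
  Var(X_t) = (4/5)^2 * (1 - exp(-2*8 t)) / (2 * 8) = 1/25 - exp(-16*t)/25.
As t -> infinity, exp(-2*8 t) -> 0, so the stationary variance is sigma^2 / (2 theta) = 1/25.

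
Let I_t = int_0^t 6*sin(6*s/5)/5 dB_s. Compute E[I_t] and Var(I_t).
E[I_t] = 0; Var(I_t) = 18*t/25 - 3*sin(12*t/5)/10

The Itô integral of a deterministic integrand f(s) has mean 0 because each increment f(s) * (B_{s+ds} - B_s) has mean 0. By the Itô isometry:
  Var( int_0^t f(s) dB_s ) = E[ (int_0^t f(s) dB_s)^2 ] = int_0^t f(s)^2 ds.
Here f(s) = 6*sin(6*s/5)/5, so f(s)^2 = 36*sin(6*s/5)^2/25. Integrate:
  int_0^t (36*sin(6*s/5)^2/25) ds = 18*t/25 - 3*sin(12*t/5)/10.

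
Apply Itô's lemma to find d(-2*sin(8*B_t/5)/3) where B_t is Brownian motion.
d(-2*sin(8*B_t/5)/3) = (64*sin(8*B_t/5)/75) dt + (-16*cos(8*B_t/5)/15) dB_t

Itô's formula for f(B_t) gives d f(B_t) = f'(B_t) dB_t + (1/2) f''(B_t) dt. Compute derivatives of f(x) = -2*sin(8*x/5)/3:
  f'(x)  = -16*cos(8*x/5)/15
  f''(x) = 128*sin(8*x/5)/75
Substitute x = B_t and multiply the f'' term by 1/2:
  drift     = (1/2) * (128*sin(8*x/5)/75) evaluated at B_t = 64*sin(8*B_t/5)/75
  diffusion = (-16*cos(8*x/5)/15) evaluated at B_t = -16*cos(8*B_t/5)/15
Therefore d(-2*sin(8*B_t/5)/3) = (64*sin(8*B_t/5)/75) dt + (-16*cos(8*B_t/5)/15) dB_t.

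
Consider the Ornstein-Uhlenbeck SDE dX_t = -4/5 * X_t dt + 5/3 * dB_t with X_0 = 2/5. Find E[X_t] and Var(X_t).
E[X_t] = 2*exp(-4*t/5)/5; Var(X_t) = 125/72 - 125*exp(-8*t/5)/72

The OU SDE dX = -theta X dt + sigma dB admits the integrating factor exp(theta t): d(exp(theta t) X_t) = sigma exp(theta t) dB_t. Integrating from 0 to t:
  X_t = x_0 * exp(-theta t) + sigma * int_0^t exp(-theta (t-s)) dB_s.
The Itô integral has mean 0 and (by the Itô isometry) variance sigma^2 * int_0^t exp(-2 theta (t - s)) ds = sigma^2 * (1 - exp(-2 theta t)) / (2 theta).
With theta = 4/5, sigma = 5/3, x_0 = 2/5:
  E[X_t] = 2/5 * exp(-4/5 t) = 2*exp(-4*t/5)/5
  Var(X_t) = (5/3)^2 * (1 - exp(-2*4/5 t)) / (2 * 4/5) = 125/72 - 125*exp(-8*t/5)/72.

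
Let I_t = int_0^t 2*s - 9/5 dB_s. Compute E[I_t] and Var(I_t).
E[I_t] = 0; Var(I_t) = t*(100*t^2 - 270*t + 243)/75

The Itô integral of a deterministic integrand f(s) has mean 0 because each increment f(s) * (B_{s+ds} - B_s) has mean 0. By the Itô isometry:
  Var( int_0^t f(s) dB_s ) = E[ (int_0^t f(s) dB_s)^2 ] = int_0^t f(s)^2 ds.
Here f(s) = 2*s - 9/5, so f(s)^2 = (10*s - 9)^2/25. Integrate:
  int_0^t ((10*s - 9)^2/25) ds = t*(100*t^2 - 270*t + 243)/75.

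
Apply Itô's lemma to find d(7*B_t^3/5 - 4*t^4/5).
d(7*B_t^3/5 - 4*t^4/5) = (21*B_t/5 - 16*t^3/5) dt + (21*B_t^2/5) dB_t

Itô's formula for f(t, x): d f(t, B_t) = (f_t + (1/2) f_xx) dt + f_x dB_t. Compute partials of f(t, x) = -4*t^4/5 + 7*x^3/5:
  f_t(t,x)  = -16*t^3/5
  f_x(t,x)  = 21*x^2/5
  f_xx(t,x) = 42*x/5
Assemble drift = f_t + (1/2) f_xx = -16*t^3/5 + 21*x/5 and diffusion = f_x = 21*x^2/5. Substituting x = B_t:
  d(7*B_t^3/5 - 4*t^4/5) = (21*B_t/5 - 16*t^3/5) dt + (21*B_t^2/5) dB_t.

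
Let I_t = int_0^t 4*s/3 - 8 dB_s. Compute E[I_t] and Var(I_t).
E[I_t] = 0; Var(I_t) = 16*t*(t^2 - 18*t + 108)/27

The Itô integral of a deterministic integrand f(s) has mean 0 because each increment f(s) * (B_{s+ds} - B_s) has mean 0. By the Itô isometry:
  Var( int_0^t f(s) dB_s ) = E[ (int_0^t f(s) dB_s)^2 ] = int_0^t f(s)^2 ds.
Here f(s) = 4*s/3 - 8, so f(s)^2 = 16*(s - 6)^2/9. Integrate:
  int_0^t (16*(s - 6)^2/9) ds = 16*t*(t^2 - 18*t + 108)/27.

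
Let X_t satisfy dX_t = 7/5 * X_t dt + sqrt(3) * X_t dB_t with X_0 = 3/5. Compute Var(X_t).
Var(X_t) = 9*(exp(3*t) - 1)*exp(14*t/5)/25

For GBM dX = mu X dt + sigma X dB with X_0 = x_0, apply Itô to Y = log X: dY = (mu - sigma^2/2) dt + sigma dB, so Y_t = log(x_0) + (mu - sigma^2/2) t + sigma B_t and hence X_t = x_0 * exp((mu - sigma^2/2) t + sigma B_t).
With mu = 7/5, sigma = sqrt(3), x_0 = 3/5, this gives:
  X_t = 3/5 * exp((-1/10) * t + (sqrt(3)) * B_t).
Since sigma*B_t ~ Normal(0, sigma^2 t), E[exp(sigma*B_t)] = exp(sigma^2 t / 2); so E[X_t] = x_0 * exp((mu - sigma^2/2) t) * exp(sigma^2 t / 2) = x_0 * exp(mu t) = 3*exp(7*t/5)/5.
Var(X_t) = E[X_t^2] - (E[X_t])^2 = x_0^2 * exp(2 mu t) * (exp(sigma^2 t) - 1) = 9*(exp(3*t) - 1)*exp(14*t/5)/25.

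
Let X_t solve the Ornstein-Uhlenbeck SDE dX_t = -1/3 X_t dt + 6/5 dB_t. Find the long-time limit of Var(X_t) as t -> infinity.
lim Var(X_t) = 54/25

The OU SDE dX = -theta X dt + sigma dB admits the integrating factor exp(theta t): d(exp(theta t) X_t) = sigma exp(theta t) dB_t. Integrating from 0 to t gives X_t = x_0 * exp(-theta t) + sigma * int_0^t exp(-theta (t-s)) dB_s for any initial x_0. The Itô integral has variance (by the Itô isometry) sigma^2 * int_0^t exp(-2 theta (t - s)) ds = sigma^2 * (1 - exp(-2 theta t)) / (2 theta), independent of x_0.
With theta = 1/3, sigma = 6/5:
  Var(X_t) = (6/5)^2 * (1 - exp(-2*1/3 t)) / (2 * 1/3) = 54/25 - 54*exp(-2*t/3)/25.
As t -> infinity, exp(-2*1/3 t) -> 0, so the stationary variance is sigma^2 / (2 theta) = 54/25.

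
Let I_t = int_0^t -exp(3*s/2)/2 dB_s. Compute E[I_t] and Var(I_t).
E[I_t] = 0; Var(I_t) = exp(3*t)/12 - 1/12

The Itô integral of a deterministic integrand f(s) has mean 0 because each increment f(s) * (B_{s+ds} - B_s) has mean 0. By the Itô isometry:
  Var( int_0^t f(s) dB_s ) = E[ (int_0^t f(s) dB_s)^2 ] = int_0^t f(s)^2 ds.
Here f(s) = -exp(3*s/2)/2, so f(s)^2 = exp(3*s)/4. Integrate:
  int_0^t (exp(3*s)/4) ds = exp(3*t)/12 - 1/12.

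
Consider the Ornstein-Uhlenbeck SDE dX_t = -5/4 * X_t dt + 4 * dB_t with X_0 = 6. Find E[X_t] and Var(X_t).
E[X_t] = 6*exp(-5*t/4); Var(X_t) = 32/5 - 32*exp(-5*t/2)/5

The OU SDE dX = -theta X dt + sigma dB admits the integrating factor exp(theta t): d(exp(theta t) X_t) = sigma exp(theta t) dB_t. Integrating from 0 to t:
  X_t = x_0 * exp(-theta t) + sigma * int_0^t exp(-theta (t-s)) dB_s.
The Itô integral has mean 0 and (by the Itô isometry) variance sigma^2 * int_0^t exp(-2 theta (t - s)) ds = sigma^2 * (1 - exp(-2 theta t)) / (2 theta).
With theta = 5/4, sigma = 4, x_0 = 6:
  E[X_t] = 6 * exp(-5/4 t) = 6*exp(-5*t/4)
  Var(X_t) = (4)^2 * (1 - exp(-2*5/4 t)) / (2 * 5/4) = 32/5 - 32*exp(-5*t/2)/5.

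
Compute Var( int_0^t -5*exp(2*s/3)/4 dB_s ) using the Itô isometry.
Var = 75*exp(4*t/3)/64 - 75/64

The Itô integral of a deterministic integrand f(s) has mean 0 because each increment f(s) * (B_{s+ds} - B_s) has mean 0. By the Itô isometry:
  Var( int_0^t f(s) dB_s ) = E[ (int_0^t f(s) dB_s)^2 ] = int_0^t f(s)^2 ds.
Here f(s) = -5*exp(2*s/3)/4, so f(s)^2 = 25*exp(4*s/3)/16. Integrate:
  int_0^t (25*exp(4*s/3)/16) ds = 75*exp(4*t/3)/64 - 75/64.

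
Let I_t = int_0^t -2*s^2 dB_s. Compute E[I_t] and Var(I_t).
E[I_t] = 0; Var(I_t) = 4*t^5/5

The Itô integral of a deterministic integrand f(s) has mean 0 because each increment f(s) * (B_{s+ds} - B_s) has mean 0. By the Itô isometry:
  Var( int_0^t f(s) dB_s ) = E[ (int_0^t f(s) dB_s)^2 ] = int_0^t f(s)^2 ds.
Here f(s) = -2*s^2, so f(s)^2 = 4*s^4. Integrate:
  int_0^t (4*s^4) ds = 4*t^5/5.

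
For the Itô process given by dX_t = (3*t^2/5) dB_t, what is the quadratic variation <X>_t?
<X>_t = 9*t^5/125

For an Itô process dX_t = a(t) dt + b(t) dB_t, the quadratic variation is <X>_t = int_0^t b(s)^2 ds (the drift term does not contribute). Here b(s) = 3*s^2/5, so
  b(s)^2 = 9*s^4/25.
Integrating from 0 to t:
  <X>_t = int_0^t (9*s^4/25) ds = 9*t^5/125.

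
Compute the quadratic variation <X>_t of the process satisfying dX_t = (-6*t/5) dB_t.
<X>_t = 12*t^3/25

For an Itô process dX_t = a(t) dt + b(t) dB_t, the quadratic variation is <X>_t = int_0^t b(s)^2 ds (the drift term does not contribute). Here b(s) = -6*s/5, so
  b(s)^2 = 36*s^2/25.
Integrating from 0 to t:
  <X>_t = int_0^t (36*s^2/25) ds = 12*t^3/25.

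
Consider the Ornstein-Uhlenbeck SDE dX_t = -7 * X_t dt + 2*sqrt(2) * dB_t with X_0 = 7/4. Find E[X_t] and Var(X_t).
E[X_t] = 7*exp(-7*t)/4; Var(X_t) = 4/7 - 4*exp(-14*t)/7

The OU SDE dX = -theta X dt + sigma dB admits the integrating factor exp(theta t): d(exp(theta t) X_t) = sigma exp(theta t) dB_t. Integrating from 0 to t:
  X_t = x_0 * exp(-theta t) + sigma * int_0^t exp(-theta (t-s)) dB_s.
The Itô integral has mean 0 and (by the Itô isometry) variance sigma^2 * int_0^t exp(-2 theta (t - s)) ds = sigma^2 * (1 - exp(-2 theta t)) / (2 theta).
With theta = 7, sigma = 2*sqrt(2), x_0 = 7/4:
  E[X_t] = 7/4 * exp(-7 t) = 7*exp(-7*t)/4
  Var(X_t) = (2*sqrt(2))^2 * (1 - exp(-2*7 t)) / (2 * 7) = 4/7 - 4*exp(-14*t)/7.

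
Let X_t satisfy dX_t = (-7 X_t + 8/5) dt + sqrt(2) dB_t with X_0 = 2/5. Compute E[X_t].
E[X_t] = 8/35 + 6*exp(-7*t)/35

Taking expectations and using E[dB_t] = 0, the mean m(t) = E[X_t] satisfies the ODE m'(t) = a m(t) + b with m(0) = x_0. With a = -7, b = 8/5, x_0 = 2/5, the solution is
  m(t) = x_0 * exp(a t) + (b/a) * (exp(a t) - 1)
       = (2/5) * exp((-7) t) + ((8/5)/(-7)) * (exp((-7) t) - 1)
       = 8/35 + 6*exp(-7*t)/35.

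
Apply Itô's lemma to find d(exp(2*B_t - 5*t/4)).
d(exp(2*B_t - 5*t/4)) = (3*exp(2*B_t - 5*t/4)/4) dt + (2*exp(2*B_t - 5*t/4)) dB_t

Itô's formula for f(t, x): d f(t, B_t) = (f_t + (1/2) f_xx) dt + f_x dB_t. Compute partials of f(t, x) = exp(-5*t/4 + 2*x):
  f_t(t,x)  = -5*exp(-5*t/4 + 2*x)/4
  f_x(t,x)  = 2*exp(-5*t/4 + 2*x)
  f_xx(t,x) = 4*exp(-5*t/4 + 2*x)
Assemble drift = f_t + (1/2) f_xx = 3*exp(-5*t/4 + 2*x)/4 and diffusion = f_x = 2*exp(-5*t/4 + 2*x). Substituting x = B_t:
  d(exp(2*B_t - 5*t/4)) = (3*exp(2*B_t - 5*t/4)/4) dt + (2*exp(2*B_t - 5*t/4)) dB_t.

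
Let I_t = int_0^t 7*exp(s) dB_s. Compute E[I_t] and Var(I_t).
E[I_t] = 0; Var(I_t) = 49*exp(2*t)/2 - 49/2

The Itô integral of a deterministic integrand f(s) has mean 0 because each increment f(s) * (B_{s+ds} - B_s) has mean 0. By the Itô isometry:
  Var( int_0^t f(s) dB_s ) = E[ (int_0^t f(s) dB_s)^2 ] = int_0^t f(s)^2 ds.
Here f(s) = 7*exp(s), so f(s)^2 = 49*exp(2*s). Integrate:
  int_0^t (49*exp(2*s)) ds = 49*exp(2*t)/2 - 49/2.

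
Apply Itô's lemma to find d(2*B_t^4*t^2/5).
d(2*B_t^4*t^2/5) = (4*B_t^2*t*(B_t^2 + 3*t)/5) dt + (8*B_t^3*t^2/5) dB_t

Itô's formula for f(t, x): d f(t, B_t) = (f_t + (1/2) f_xx) dt + f_x dB_t. Compute partials of f(t, x) = 2*t^2*x^4/5:
  f_t(t,x)  = 4*t*x^4/5
  f_x(t,x)  = 8*t^2*x^3/5
  f_xx(t,x) = 24*t^2*x^2/5
Assemble drift = f_t + (1/2) f_xx = 4*t*x^2*(3*t + x^2)/5 and diffusion = f_x = 8*t^2*x^3/5. Substituting x = B_t:
  d(2*B_t^4*t^2/5) = (4*B_t^2*t*(B_t^2 + 3*t)/5) dt + (8*B_t^3*t^2/5) dB_t.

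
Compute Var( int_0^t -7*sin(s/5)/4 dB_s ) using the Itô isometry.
Var = 49*t/32 - 245*sin(2*t/5)/64

The Itô integral of a deterministic integrand f(s) has mean 0 because each increment f(s) * (B_{s+ds} - B_s) has mean 0. By the Itô isometry:
  Var( int_0^t f(s) dB_s ) = E[ (int_0^t f(s) dB_s)^2 ] = int_0^t f(s)^2 ds.
Here f(s) = -7*sin(s/5)/4, so f(s)^2 = 49*sin(s/5)^2/16. Integrate:
  int_0^t (49*sin(s/5)^2/16) ds = 49*t/32 - 245*sin(2*t/5)/64.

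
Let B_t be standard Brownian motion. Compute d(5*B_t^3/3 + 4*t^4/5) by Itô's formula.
d(5*B_t^3/3 + 4*t^4/5) = (5*B_t + 16*t^3/5) dt + (5*B_t^2) dB_t

Itô's formula for f(t, x): d f(t, B_t) = (f_t + (1/2) f_xx) dt + f_x dB_t. Compute partials of f(t, x) = 4*t^4/5 + 5*x^3/3:
  f_t(t,x)  = 16*t^3/5
  f_x(t,x)  = 5*x^2
  f_xx(t,x) = 10*x
Assemble drift = f_t + (1/2) f_xx = 16*t^3/5 + 5*x and diffusion = f_x = 5*x^2. Substituting x = B_t:
  d(5*B_t^3/3 + 4*t^4/5) = (5*B_t + 16*t^3/5) dt + (5*B_t^2) dB_t.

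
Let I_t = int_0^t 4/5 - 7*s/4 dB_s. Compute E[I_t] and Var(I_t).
E[I_t] = 0; Var(I_t) = t*(1225*t^2 - 1680*t + 768)/1200

The Itô integral of a deterministic integrand f(s) has mean 0 because each increment f(s) * (B_{s+ds} - B_s) has mean 0. By the Itô isometry:
  Var( int_0^t f(s) dB_s ) = E[ (int_0^t f(s) dB_s)^2 ] = int_0^t f(s)^2 ds.
Here f(s) = 4/5 - 7*s/4, so f(s)^2 = (35*s - 16)^2/400. Integrate:
  int_0^t ((35*s - 16)^2/400) ds = t*(1225*t^2 - 1680*t + 768)/1200.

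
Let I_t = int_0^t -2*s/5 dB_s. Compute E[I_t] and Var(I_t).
E[I_t] = 0; Var(I_t) = 4*t^3/75

The Itô integral of a deterministic integrand f(s) has mean 0 because each increment f(s) * (B_{s+ds} - B_s) has mean 0. By the Itô isometry:
  Var( int_0^t f(s) dB_s ) = E[ (int_0^t f(s) dB_s)^2 ] = int_0^t f(s)^2 ds.
Here f(s) = -2*s/5, so f(s)^2 = 4*s^2/25. Integrate:
  int_0^t (4*s^2/25) ds = 4*t^3/75.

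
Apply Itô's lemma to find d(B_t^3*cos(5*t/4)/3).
d(B_t^3*cos(5*t/4)/3) = (B_t*(-5*B_t^2*sin(5*t/4)/12 + cos(5*t/4))) dt + (B_t^2*cos(5*t/4)) dB_t

Itô's formula for f(t, x): d f(t, B_t) = (f_t + (1/2) f_xx) dt + f_x dB_t. Compute partials of f(t, x) = x^3*cos(5*t/4)/3:
  f_t(t,x)  = -5*x^3*sin(5*t/4)/12
  f_x(t,x)  = x^2*cos(5*t/4)
  f_xx(t,x) = 2*x*cos(5*t/4)
Assemble drift = f_t + (1/2) f_xx = x*(-5*x^2*sin(5*t/4)/12 + cos(5*t/4)) and diffusion = f_x = x^2*cos(5*t/4). Substituting x = B_t:
  d(B_t^3*cos(5*t/4)/3) = (B_t*(-5*B_t^2*sin(5*t/4)/12 + cos(5*t/4))) dt + (B_t^2*cos(5*t/4)) dB_t.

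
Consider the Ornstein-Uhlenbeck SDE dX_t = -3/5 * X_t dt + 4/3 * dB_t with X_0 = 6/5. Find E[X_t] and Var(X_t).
E[X_t] = 6*exp(-3*t/5)/5; Var(X_t) = 40/27 - 40*exp(-6*t/5)/27

The OU SDE dX = -theta X dt + sigma dB admits the integrating factor exp(theta t): d(exp(theta t) X_t) = sigma exp(theta t) dB_t. Integrating from 0 to t:
  X_t = x_0 * exp(-theta t) + sigma * int_0^t exp(-theta (t-s)) dB_s.
The Itô integral has mean 0 and (by the Itô isometry) variance sigma^2 * int_0^t exp(-2 theta (t - s)) ds = sigma^2 * (1 - exp(-2 theta t)) / (2 theta).
With theta = 3/5, sigma = 4/3, x_0 = 6/5:
  E[X_t] = 6/5 * exp(-3/5 t) = 6*exp(-3*t/5)/5
  Var(X_t) = (4/3)^2 * (1 - exp(-2*3/5 t)) / (2 * 3/5) = 40/27 - 40*exp(-6*t/5)/27.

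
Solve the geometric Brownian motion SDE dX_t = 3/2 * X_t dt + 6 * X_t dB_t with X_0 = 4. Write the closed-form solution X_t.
X_t = 4 * exp((-33/2) * t + (6) * B_t)

For GBM dX = mu X dt + sigma X dB with X_0 = x_0, apply Itô to Y = log X: dY = (mu - sigma^2/2) dt + sigma dB, so Y_t = log(x_0) + (mu - sigma^2/2) t + sigma B_t and hence X_t = x_0 * exp((mu - sigma^2/2) t + sigma B_t).
With mu = 3/2, sigma = 6, x_0 = 4, this gives:
  X_t = 4 * exp((-33/2) * t + (6) * B_t).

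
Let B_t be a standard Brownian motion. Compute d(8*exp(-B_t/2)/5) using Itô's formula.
d(8*exp(-B_t/2)/5) = (exp(-B_t/2)/5) dt + (-4*exp(-B_t/2)/5) dB_t

Itô's formula for f(B_t) gives d f(B_t) = f'(B_t) dB_t + (1/2) f''(B_t) dt. Compute derivatives of f(x) = 8*exp(-x/2)/5:
  f'(x)  = -4*exp(-x/2)/5
  f''(x) = 2*exp(-x/2)/5
Substitute x = B_t and multiply the f'' term by 1/2:
  drift     = (1/2) * (2*exp(-x/2)/5) evaluated at B_t = exp(-B_t/2)/5
  diffusion = (-4*exp(-x/2)/5) evaluated at B_t = -4*exp(-B_t/2)/5
Therefore d(8*exp(-B_t/2)/5) = (exp(-B_t/2)/5) dt + (-4*exp(-B_t/2)/5) dB_t.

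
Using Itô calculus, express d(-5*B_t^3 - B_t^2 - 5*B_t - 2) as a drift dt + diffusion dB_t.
d(-5*B_t^3 - B_t^2 - 5*B_t - 2) = (-15*B_t - 1) dt + (-15*B_t^2 - 2*B_t - 5) dB_t

Itô's formula for f(B_t) gives d f(B_t) = f'(B_t) dB_t + (1/2) f''(B_t) dt. Compute derivatives of f(x) = -5*x^3 - x^2 - 5*x - 2:
  f'(x)  = -15*x^2 - 2*x - 5
  f''(x) = -30*x - 2
Substitute x = B_t and multiply the f'' term by 1/2:
  drift     = (1/2) * (-30*x - 2) evaluated at B_t = -15*B_t - 1
  diffusion = (-15*x^2 - 2*x - 5) evaluated at B_t = -15*B_t^2 - 2*B_t - 5
Therefore d(-5*B_t^3 - B_t^2 - 5*B_t - 2) = (-15*B_t - 1) dt + (-15*B_t^2 - 2*B_t - 5) dB_t.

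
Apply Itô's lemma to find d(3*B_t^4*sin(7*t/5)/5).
d(3*B_t^4*sin(7*t/5)/5) = (3*B_t^2*(7*B_t^2*cos(7*t/5) + 30*sin(7*t/5))/25) dt + (12*B_t^3*sin(7*t/5)/5) dB_t

Itô's formula for f(t, x): d f(t, B_t) = (f_t + (1/2) f_xx) dt + f_x dB_t. Compute partials of f(t, x) = 3*x^4*sin(7*t/5)/5:
  f_t(t,x)  = 21*x^4*cos(7*t/5)/25
  f_x(t,x)  = 12*x^3*sin(7*t/5)/5
  f_xx(t,x) = 36*x^2*sin(7*t/5)/5
Assemble drift = f_t + (1/2) f_xx = 3*x^2*(7*x^2*cos(7*t/5) + 30*sin(7*t/5))/25 and diffusion = f_x = 12*x^3*sin(7*t/5)/5. Substituting x = B_t:
  d(3*B_t^4*sin(7*t/5)/5) = (3*B_t^2*(7*B_t^2*cos(7*t/5) + 30*sin(7*t/5))/25) dt + (12*B_t^3*sin(7*t/5)/5) dB_t.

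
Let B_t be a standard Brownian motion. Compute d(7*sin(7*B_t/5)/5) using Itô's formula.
d(7*sin(7*B_t/5)/5) = (-343*sin(7*B_t/5)/250) dt + (49*cos(7*B_t/5)/25) dB_t

Itô's formula for f(B_t) gives d f(B_t) = f'(B_t) dB_t + (1/2) f''(B_t) dt. Compute derivatives of f(x) = 7*sin(7*x/5)/5:
  f'(x)  = 49*cos(7*x/5)/25
  f''(x) = -343*sin(7*x/5)/125
Substitute x = B_t and multiply the f'' term by 1/2:
  drift     = (1/2) * (-343*sin(7*x/5)/125) evaluated at B_t = -343*sin(7*B_t/5)/250
  diffusion = (49*cos(7*x/5)/25) evaluated at B_t = 49*cos(7*B_t/5)/25
Therefore d(7*sin(7*B_t/5)/5) = (-343*sin(7*B_t/5)/250) dt + (49*cos(7*B_t/5)/25) dB_t.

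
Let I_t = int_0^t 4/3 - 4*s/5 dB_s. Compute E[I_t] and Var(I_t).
E[I_t] = 0; Var(I_t) = 16*t*(3*t^2 - 15*t + 25)/225

The Itô integral of a deterministic integrand f(s) has mean 0 because each increment f(s) * (B_{s+ds} - B_s) has mean 0. By the Itô isometry:
  Var( int_0^t f(s) dB_s ) = E[ (int_0^t f(s) dB_s)^2 ] = int_0^t f(s)^2 ds.
Here f(s) = 4/3 - 4*s/5, so f(s)^2 = 16*(3*s - 5)^2/225. Integrate:
  int_0^t (16*(3*s - 5)^2/225) ds = 16*t*(3*t^2 - 15*t + 25)/225.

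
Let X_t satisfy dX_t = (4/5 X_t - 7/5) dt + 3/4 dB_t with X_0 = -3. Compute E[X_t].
E[X_t] = 7/4 - 19*exp(4*t/5)/4

Taking expectations and using E[dB_t] = 0, the mean m(t) = E[X_t] satisfies the ODE m'(t) = a m(t) + b with m(0) = x_0. With a = 4/5, b = -7/5, x_0 = -3, the solution is
  m(t) = x_0 * exp(a t) + (b/a) * (exp(a t) - 1)
       = (-3) * exp((4/5) t) + ((-7/5)/(4/5)) * (exp((4/5) t) - 1)
       = 7/4 - 19*exp(4*t/5)/4.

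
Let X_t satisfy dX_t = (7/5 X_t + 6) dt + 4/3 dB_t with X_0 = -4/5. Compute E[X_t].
E[X_t] = 122*exp(7*t/5)/35 - 30/7

Taking expectations and using E[dB_t] = 0, the mean m(t) = E[X_t] satisfies the ODE m'(t) = a m(t) + b with m(0) = x_0. With a = 7/5, b = 6, x_0 = -4/5, the solution is
  m(t) = x_0 * exp(a t) + (b/a) * (exp(a t) - 1)
       = (-4/5) * exp((7/5) t) + (6/(7/5)) * (exp((7/5) t) - 1)
       = 122*exp(7*t/5)/35 - 30/7.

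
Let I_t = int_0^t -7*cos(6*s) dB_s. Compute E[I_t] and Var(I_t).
E[I_t] = 0; Var(I_t) = 49*t/2 + 49*sin(12*t)/24

The Itô integral of a deterministic integrand f(s) has mean 0 because each increment f(s) * (B_{s+ds} - B_s) has mean 0. By the Itô isometry:
  Var( int_0^t f(s) dB_s ) = E[ (int_0^t f(s) dB_s)^2 ] = int_0^t f(s)^2 ds.
Here f(s) = -7*cos(6*s), so f(s)^2 = 49*cos(6*s)^2. Integrate:
  int_0^t (49*cos(6*s)^2) ds = 49*t/2 + 49*sin(12*t)/24.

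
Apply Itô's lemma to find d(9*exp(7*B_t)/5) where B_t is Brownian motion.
d(9*exp(7*B_t)/5) = (441*exp(7*B_t)/10) dt + (63*exp(7*B_t)/5) dB_t

Itô's formula for f(B_t) gives d f(B_t) = f'(B_t) dB_t + (1/2) f''(B_t) dt. Compute derivatives of f(x) = 9*exp(7*x)/5:
  f'(x)  = 63*exp(7*x)/5
  f''(x) = 441*exp(7*x)/5
Substitute x = B_t and multiply the f'' term by 1/2:
  drift     = (1/2) * (441*exp(7*x)/5) evaluated at B_t = 441*exp(7*B_t)/10
  diffusion = (63*exp(7*x)/5) evaluated at B_t = 63*exp(7*B_t)/5
Therefore d(9*exp(7*B_t)/5) = (441*exp(7*B_t)/10) dt + (63*exp(7*B_t)/5) dB_t.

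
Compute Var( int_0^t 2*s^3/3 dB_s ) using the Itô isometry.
Var = 4*t^7/63

The Itô integral of a deterministic integrand f(s) has mean 0 because each increment f(s) * (B_{s+ds} - B_s) has mean 0. By the Itô isometry:
  Var( int_0^t f(s) dB_s ) = E[ (int_0^t f(s) dB_s)^2 ] = int_0^t f(s)^2 ds.
Here f(s) = 2*s^3/3, so f(s)^2 = 4*s^6/9. Integrate:
  int_0^t (4*s^6/9) ds = 4*t^7/63.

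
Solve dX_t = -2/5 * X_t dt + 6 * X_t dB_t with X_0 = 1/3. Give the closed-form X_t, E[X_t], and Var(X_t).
X_t = 1/3 * exp((-92/5) t + (6) B_t); E[X_t] = exp(-2*t/5)/3; Var(X_t) = (exp(36*t) - 1)*exp(-4*t/5)/9

For GBM dX = mu X dt + sigma X dB with X_0 = x_0, apply Itô to Y = log X: dY = (mu - sigma^2/2) dt + sigma dB, so Y_t = log(x_0) + (mu - sigma^2/2) t + sigma B_t and hence X_t = x_0 * exp((mu - sigma^2/2) t + sigma B_t).
With mu = -2/5, sigma = 6, x_0 = 1/3, this gives:
  X_t = 1/3 * exp((-92/5) * t + (6) * B_t).
Since sigma*B_t ~ Normal(0, sigma^2 t), E[exp(sigma*B_t)] = exp(sigma^2 t / 2); so E[X_t] = x_0 * exp((mu - sigma^2/2) t) * exp(sigma^2 t / 2) = x_0 * exp(mu t) = exp(-2*t/5)/3.
Var(X_t) = E[X_t^2] - (E[X_t])^2 = x_0^2 * exp(2 mu t) * (exp(sigma^2 t) - 1) = (exp(36*t) - 1)*exp(-4*t/5)/9.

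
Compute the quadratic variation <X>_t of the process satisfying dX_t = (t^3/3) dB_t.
<X>_t = t^7/63

For an Itô process dX_t = a(t) dt + b(t) dB_t, the quadratic variation is <X>_t = int_0^t b(s)^2 ds (the drift term does not contribute). Here b(s) = s^3/3, so
  b(s)^2 = s^6/9.
Integrating from 0 to t:
  <X>_t = int_0^t (s^6/9) ds = t^7/63.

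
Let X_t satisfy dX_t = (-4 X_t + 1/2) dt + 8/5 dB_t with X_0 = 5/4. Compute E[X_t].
E[X_t] = 1/8 + 9*exp(-4*t)/8

Taking expectations and using E[dB_t] = 0, the mean m(t) = E[X_t] satisfies the ODE m'(t) = a m(t) + b with m(0) = x_0. With a = -4, b = 1/2, x_0 = 5/4, the solution is
  m(t) = x_0 * exp(a t) + (b/a) * (exp(a t) - 1)
       = (5/4) * exp((-4) t) + ((1/2)/(-4)) * (exp((-4) t) - 1)
       = 1/8 + 9*exp(-4*t)/8.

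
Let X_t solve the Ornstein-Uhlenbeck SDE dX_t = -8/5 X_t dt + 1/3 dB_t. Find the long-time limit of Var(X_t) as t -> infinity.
lim Var(X_t) = 5/144

The OU SDE dX = -theta X dt + sigma dB admits the integrating factor exp(theta t): d(exp(theta t) X_t) = sigma exp(theta t) dB_t. Integrating from 0 to t gives X_t = x_0 * exp(-theta t) + sigma * int_0^t exp(-theta (t-s)) dB_s for any initial x_0. The Itô integral has variance (by the Itô isometry) sigma^2 * int_0^t exp(-2 theta (t - s)) ds = sigma^2 * (1 - exp(-2 theta t)) / (2 theta), independent of x_0.
With theta = 8/5, sigma = 1/3:
  Var(X_t) = (1/3)^2 * (1 - exp(-2*8/5 t)) / (2 * 8/5) = 5/144 - 5*exp(-16*t/5)/144.
As t -> infinity, exp(-2*8/5 t) -> 0, so the stationary variance is sigma^2 / (2 theta) = 5/144.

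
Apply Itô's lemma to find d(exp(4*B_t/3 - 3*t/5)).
d(exp(4*B_t/3 - 3*t/5)) = (13*exp(4*B_t/3 - 3*t/5)/45) dt + (4*exp(4*B_t/3 - 3*t/5)/3) dB_t

Itô's formula for f(t, x): d f(t, B_t) = (f_t + (1/2) f_xx) dt + f_x dB_t. Compute partials of f(t, x) = exp(-3*t/5 + 4*x/3):
  f_t(t,x)  = -3*exp(-3*t/5 + 4*x/3)/5
  f_x(t,x)  = 4*exp(-3*t/5 + 4*x/3)/3
  f_xx(t,x) = 16*exp(-3*t/5 + 4*x/3)/9
Assemble drift = f_t + (1/2) f_xx = 13*exp(-3*t/5 + 4*x/3)/45 and diffusion = f_x = 4*exp(-3*t/5 + 4*x/3)/3. Substituting x = B_t:
  d(exp(4*B_t/3 - 3*t/5)) = (13*exp(4*B_t/3 - 3*t/5)/45) dt + (4*exp(4*B_t/3 - 3*t/5)/3) dB_t.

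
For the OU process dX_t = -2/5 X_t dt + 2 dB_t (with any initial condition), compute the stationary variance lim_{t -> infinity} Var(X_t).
lim Var(X_t) = 5

The OU SDE dX = -theta X dt + sigma dB admits the integrating factor exp(theta t): d(exp(theta t) X_t) = sigma exp(theta t) dB_t. Integrating from 0 to t gives X_t = x_0 * exp(-theta t) + sigma * int_0^t exp(-theta (t-s)) dB_s for any initial x_0. The Itô integral has variance (by the Itô isometry) sigma^2 * int_0^t exp(-2 theta (t - s)) ds = sigma^2 * (1 - exp(-2 theta t)) / (2 theta), independent of x_0.
With theta = 2/5, sigma = 2:
  Var(X_t) = (2)^2 * (1 - exp(-2*2/5 t)) / (2 * 2/5) = 5 - 5*exp(-4*t/5).
As t -> infinity, exp(-2*2/5 t) -> 0, so the stationary variance is sigma^2 / (2 theta) = 5.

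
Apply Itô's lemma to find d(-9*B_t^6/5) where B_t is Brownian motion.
d(-9*B_t^6/5) = (-27*B_t^4) dt + (-54*B_t^5/5) dB_t

Itô's formula for f(B_t) gives d f(B_t) = f'(B_t) dB_t + (1/2) f''(B_t) dt. Compute derivatives of f(x) = -9*x^6/5:
  f'(x)  = -54*x^5/5
  f''(x) = -54*x^4
Substitute x = B_t and multiply the f'' term by 1/2:
  drift     = (1/2) * (-54*x^4) evaluated at B_t = -27*B_t^4
  diffusion = (-54*x^5/5) evaluated at B_t = -54*B_t^5/5
Therefore d(-9*B_t^6/5) = (-27*B_t^4) dt + (-54*B_t^5/5) dB_t.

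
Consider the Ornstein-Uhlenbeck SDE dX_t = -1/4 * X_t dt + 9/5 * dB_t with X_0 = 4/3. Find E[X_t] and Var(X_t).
E[X_t] = 4*exp(-t/4)/3; Var(X_t) = 162/25 - 162*exp(-t/2)/25

The OU SDE dX = -theta X dt + sigma dB admits the integrating factor exp(theta t): d(exp(theta t) X_t) = sigma exp(theta t) dB_t. Integrating from 0 to t:
  X_t = x_0 * exp(-theta t) + sigma * int_0^t exp(-theta (t-s)) dB_s.
The Itô integral has mean 0 and (by the Itô isometry) variance sigma^2 * int_0^t exp(-2 theta (t - s)) ds = sigma^2 * (1 - exp(-2 theta t)) / (2 theta).
With theta = 1/4, sigma = 9/5, x_0 = 4/3:
  E[X_t] = 4/3 * exp(-1/4 t) = 4*exp(-t/4)/3
  Var(X_t) = (9/5)^2 * (1 - exp(-2*1/4 t)) / (2 * 1/4) = 162/25 - 162*exp(-t/2)/25.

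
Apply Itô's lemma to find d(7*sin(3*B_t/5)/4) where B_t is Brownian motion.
d(7*sin(3*B_t/5)/4) = (-63*sin(3*B_t/5)/200) dt + (21*cos(3*B_t/5)/20) dB_t

Itô's formula for f(B_t) gives d f(B_t) = f'(B_t) dB_t + (1/2) f''(B_t) dt. Compute derivatives of f(x) = 7*sin(3*x/5)/4:
  f'(x)  = 21*cos(3*x/5)/20
  f''(x) = -63*sin(3*x/5)/100
Substitute x = B_t and multiply the f'' term by 1/2:
  drift     = (1/2) * (-63*sin(3*x/5)/100) evaluated at B_t = -63*sin(3*B_t/5)/200
  diffusion = (21*cos(3*x/5)/20) evaluated at B_t = 21*cos(3*B_t/5)/20
Therefore d(7*sin(3*B_t/5)/4) = (-63*sin(3*B_t/5)/200) dt + (21*cos(3*B_t/5)/20) dB_t.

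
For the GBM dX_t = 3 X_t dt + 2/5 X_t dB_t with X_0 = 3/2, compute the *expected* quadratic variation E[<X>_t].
E[<X>_t] = 9*exp(154*t/25)/154 - 9/154

<X>_t = int_0^t ((2/5) * X_s)^2 ds. Taking expectation inside the integral: E[<X>_t] = (2/5)^2 * int_0^t E[X_s^2] ds. For GBM, E[X_s^2] = x_0^2 * exp((2 mu + sigma^2) s). Integrating:
  E[<X>_t] = (2/5)^2 * (3/2)^2 * (exp((2*3 + (2/5)^2) t) - 1) / (2*3 + (2/5)^2)
           = (2/5)^2 * (3/2)^2 * (exp((154/25) t) - 1) / (154/25) = 9*exp(154*t/25)/154 - 9/154.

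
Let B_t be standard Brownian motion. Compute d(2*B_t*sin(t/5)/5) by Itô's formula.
d(2*B_t*sin(t/5)/5) = (2*B_t*cos(t/5)/25) dt + (2*sin(t/5)/5) dB_t

Itô's formula for f(t, x): d f(t, B_t) = (f_t + (1/2) f_xx) dt + f_x dB_t. Compute partials of f(t, x) = 2*x*sin(t/5)/5:
  f_t(t,x)  = 2*x*cos(t/5)/25
  f_x(t,x)  = 2*sin(t/5)/5
  f_xx(t,x) = 0
Assemble drift = f_t + (1/2) f_xx = 2*x*cos(t/5)/25 and diffusion = f_x = 2*sin(t/5)/5. Substituting x = B_t:
  d(2*B_t*sin(t/5)/5) = (2*B_t*cos(t/5)/25) dt + (2*sin(t/5)/5) dB_t.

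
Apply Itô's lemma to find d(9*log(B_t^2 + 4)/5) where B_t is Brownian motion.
d(9*log(B_t^2 + 4)/5) = (9*(4 - B_t^2)/(5*(B_t^2 + 4)^2)) dt + (18*B_t/(5*(B_t^2 + 4))) dB_t

Itô's formula for f(B_t) gives d f(B_t) = f'(B_t) dB_t + (1/2) f''(B_t) dt. Compute derivatives of f(x) = 9*log(x^2 + 4)/5:
  f'(x)  = 18*x/(5*(x^2 + 4))
  f''(x) = 18*(4 - x^2)/(5*(x^2 + 4)^2)
Substitute x = B_t and multiply the f'' term by 1/2:
  drift     = (1/2) * (18*(4 - x^2)/(5*(x^2 + 4)^2)) evaluated at B_t = 9*(4 - B_t^2)/(5*(B_t^2 + 4)^2)
  diffusion = (18*x/(5*(x^2 + 4))) evaluated at B_t = 18*B_t/(5*(B_t^2 + 4))
Therefore d(9*log(B_t^2 + 4)/5) = (9*(4 - B_t^2)/(5*(B_t^2 + 4)^2)) dt + (18*B_t/(5*(B_t^2 + 4))) dB_t.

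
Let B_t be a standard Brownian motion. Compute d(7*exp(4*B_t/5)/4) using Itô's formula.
d(7*exp(4*B_t/5)/4) = (14*exp(4*B_t/5)/25) dt + (7*exp(4*B_t/5)/5) dB_t

Itô's formula for f(B_t) gives d f(B_t) = f'(B_t) dB_t + (1/2) f''(B_t) dt. Compute derivatives of f(x) = 7*exp(4*x/5)/4:
  f'(x)  = 7*exp(4*x/5)/5
  f''(x) = 28*exp(4*x/5)/25
Substitute x = B_t and multiply the f'' term by 1/2:
  drift     = (1/2) * (28*exp(4*x/5)/25) evaluated at B_t = 14*exp(4*B_t/5)/25
  diffusion = (7*exp(4*x/5)/5) evaluated at B_t = 7*exp(4*B_t/5)/5
Therefore d(7*exp(4*B_t/5)/4) = (14*exp(4*B_t/5)/25) dt + (7*exp(4*B_t/5)/5) dB_t.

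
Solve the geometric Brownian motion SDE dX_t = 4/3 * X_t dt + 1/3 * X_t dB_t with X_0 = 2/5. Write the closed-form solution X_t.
X_t = 2/5 * exp((23/18) * t + (1/3) * B_t)

For GBM dX = mu X dt + sigma X dB with X_0 = x_0, apply Itô to Y = log X: dY = (mu - sigma^2/2) dt + sigma dB, so Y_t = log(x_0) + (mu - sigma^2/2) t + sigma B_t and hence X_t = x_0 * exp((mu - sigma^2/2) t + sigma B_t).
With mu = 4/3, sigma = 1/3, x_0 = 2/5, this gives:
  X_t = 2/5 * exp((23/18) * t + (1/3) * B_t).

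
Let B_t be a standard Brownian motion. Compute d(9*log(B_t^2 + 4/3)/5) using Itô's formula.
d(9*log(B_t^2 + 4/3)/5) = (27*(4 - 3*B_t^2)/(5*(3*B_t^2 + 4)^2)) dt + (54*B_t/(5*(3*B_t^2 + 4))) dB_t

Itô's formula for f(B_t) gives d f(B_t) = f'(B_t) dB_t + (1/2) f''(B_t) dt. Compute derivatives of f(x) = 9*log(x^2 + 4/3)/5:
  f'(x)  = 54*x/(5*(3*x^2 + 4))
  f''(x) = 54*(4 - 3*x^2)/(5*(3*x^2 + 4)^2)
Substitute x = B_t and multiply the f'' term by 1/2:
  drift     = (1/2) * (54*(4 - 3*x^2)/(5*(3*x^2 + 4)^2)) evaluated at B_t = 27*(4 - 3*B_t^2)/(5*(3*B_t^2 + 4)^2)
  diffusion = (54*x/(5*(3*x^2 + 4))) evaluated at B_t = 54*B_t/(5*(3*B_t^2 + 4))
Therefore d(9*log(B_t^2 + 4/3)/5) = (27*(4 - 3*B_t^2)/(5*(3*B_t^2 + 4)^2)) dt + (54*B_t/(5*(3*B_t^2 + 4))) dB_t.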